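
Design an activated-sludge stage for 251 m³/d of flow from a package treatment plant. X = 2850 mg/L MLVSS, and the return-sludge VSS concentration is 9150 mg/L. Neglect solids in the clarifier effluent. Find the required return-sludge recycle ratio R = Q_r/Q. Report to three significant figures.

R = Q_r/Q = X/(X_r − X) = 2850 / (9150 − 2850) = 0.4524.

R ≈ 0.452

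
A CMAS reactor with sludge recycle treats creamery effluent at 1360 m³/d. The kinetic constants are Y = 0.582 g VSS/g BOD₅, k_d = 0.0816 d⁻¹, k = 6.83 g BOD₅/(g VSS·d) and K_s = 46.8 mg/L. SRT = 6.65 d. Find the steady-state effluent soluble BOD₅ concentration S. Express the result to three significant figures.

From the Monod/SRT balance for a CMAS, S = K_s·(1+k_d θ_c)/[θ_c·(Y k − k_d) − 1] = 46.8 × (1 + 0.0816 × 6.65) / [6.65 × (0.582 × 6.83 − 0.0816) − 1] = 72.20 / 24.89 = 2.900 mg/L.

S ≈ 2.90 mg/L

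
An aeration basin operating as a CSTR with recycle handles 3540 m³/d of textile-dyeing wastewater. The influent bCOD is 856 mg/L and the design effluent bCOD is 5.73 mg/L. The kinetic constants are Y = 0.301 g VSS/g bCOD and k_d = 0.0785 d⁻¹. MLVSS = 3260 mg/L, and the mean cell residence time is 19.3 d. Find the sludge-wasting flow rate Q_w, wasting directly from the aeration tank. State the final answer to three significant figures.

Q_w ≈ 111 m³/d

Rearranging the biomass balance for a CMAS with decay, V = Y·Q·ΔS·θ_c / [X·(1+k_d θ_c)] = 0.301 × 3540 × (856 − 5.73) × 19.3 / [3260 × (1 + 0.0785 × 19.3)] = 1.75×10^7 / 8199 = 2133 m³.
With mixed-liquor wasting, θ_c = V/Q_w, so Q_w = V/θ_c = 2133/19.3 = 110.5 m³/d.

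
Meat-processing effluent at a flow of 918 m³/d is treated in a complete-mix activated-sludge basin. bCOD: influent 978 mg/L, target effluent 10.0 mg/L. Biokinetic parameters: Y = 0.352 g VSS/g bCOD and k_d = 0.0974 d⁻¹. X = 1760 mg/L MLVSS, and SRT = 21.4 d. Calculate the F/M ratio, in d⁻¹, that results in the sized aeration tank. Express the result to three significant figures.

Rearranging the biomass balance for a CMAS with decay, V = Y·Q·ΔS·θ_c / [X·(1+k_d θ_c)] = 0.352 × 918 × (978 − 10.0) × 21.4 / [1760 × (1 + 0.0974 × 21.4)] = 6.69×10^6 / 5428 = 1233 m³.
F/M = applied load / biomass = Q·S₀/(V·X) = 918 × 978 / (1233 × 1760) = 0.4137 d⁻¹.

F/M ≈ 0.414 d⁻¹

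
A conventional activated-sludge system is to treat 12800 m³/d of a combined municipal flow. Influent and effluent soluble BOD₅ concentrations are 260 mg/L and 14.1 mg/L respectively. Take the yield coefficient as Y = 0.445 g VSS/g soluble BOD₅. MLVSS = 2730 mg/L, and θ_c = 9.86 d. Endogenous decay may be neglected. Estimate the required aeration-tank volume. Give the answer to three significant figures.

V·X = Y·Q·ΔS·θ_c gives V = 0.445 × 12800 × (260 − 14.1) × 9.86 / 2730 = 5059 m³.

V ≈ 5060 m³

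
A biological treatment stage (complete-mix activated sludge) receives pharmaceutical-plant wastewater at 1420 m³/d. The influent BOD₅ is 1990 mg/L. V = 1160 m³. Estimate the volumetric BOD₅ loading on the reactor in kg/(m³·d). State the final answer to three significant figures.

L_v ≈ 2.44 kg BOD₅/(m³·d)

Applied BOD₅ load per unit volume = Q·S₀/V = (1420 × 1990/1000)/1160 = 2.436 kg BOD₅·m⁻³·d⁻¹.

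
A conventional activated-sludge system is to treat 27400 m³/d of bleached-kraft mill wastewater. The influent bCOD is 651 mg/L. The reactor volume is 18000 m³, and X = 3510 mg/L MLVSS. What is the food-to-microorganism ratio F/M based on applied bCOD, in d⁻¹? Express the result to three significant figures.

Food-to-microorganism ratio F/M = Q S₀ / (V X) = 27400 × 651 / (18000 × 3510) = 0.2823 d⁻¹.

F/M ≈ 0.282 d⁻¹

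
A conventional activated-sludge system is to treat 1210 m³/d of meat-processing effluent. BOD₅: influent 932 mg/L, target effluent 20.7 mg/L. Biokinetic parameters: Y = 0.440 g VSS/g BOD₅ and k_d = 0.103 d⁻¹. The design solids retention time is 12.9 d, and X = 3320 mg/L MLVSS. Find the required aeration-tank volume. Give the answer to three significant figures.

Steady-state biomass mass balance: V·X·(1 + k_d·θ_c) = Y·Q·(S₀ − S)·θ_c, so V = 0.440 × 1210 × (932 − 20.7) × 12.9 / [3320 × (1 + 0.103 × 12.9)] = 6.26×10^6 / 7731 = 809.5 m³.

V ≈ 810 m³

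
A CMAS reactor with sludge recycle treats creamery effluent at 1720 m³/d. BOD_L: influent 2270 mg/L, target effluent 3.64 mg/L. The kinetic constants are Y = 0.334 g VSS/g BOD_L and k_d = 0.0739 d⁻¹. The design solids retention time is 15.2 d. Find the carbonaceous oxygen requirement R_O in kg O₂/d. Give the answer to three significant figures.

R_O ≈ 3030 kg O₂/d

Observed yield with endogenous decay: Y_obs = Y / (1 + k_d·θ_c) = 0.334 / (1 + 0.0739 × 15.2) = 0.334 / 2.123 = 0.1573 g VSS/g BOD_L.
Q·(S₀ − S) = 1720 × (2270 − 3.64) × 10⁻³ = 3898 kg/d removed.
P_X = Y_obs·Q·(S₀ − S) = 0.1573 × 3898 = 613.2 kg VSS/d.
R_O = Q·ΔS − 1.42 P_X = 3898 − 870.7 = 3027 kg O₂/d.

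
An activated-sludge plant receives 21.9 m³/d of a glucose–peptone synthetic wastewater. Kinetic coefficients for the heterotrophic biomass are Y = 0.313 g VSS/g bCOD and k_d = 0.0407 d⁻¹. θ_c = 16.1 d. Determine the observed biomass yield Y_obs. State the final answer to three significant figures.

Y_obs = Y / (1 + k_d θ_c) = 0.313 / (1 + 0.0407 × 16.1) = 0.313 / 1.655 = 0.1891.

Y_obs ≈ 0.189 g VSS/g bCOD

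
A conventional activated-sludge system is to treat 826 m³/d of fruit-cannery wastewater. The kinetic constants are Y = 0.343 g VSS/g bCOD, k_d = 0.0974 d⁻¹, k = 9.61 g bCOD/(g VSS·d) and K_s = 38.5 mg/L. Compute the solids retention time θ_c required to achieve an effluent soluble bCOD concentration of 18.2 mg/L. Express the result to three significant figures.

θ_c ≈ 1.04 d

Specific growth rate at S = 18.2 mg/L: μ = YkS/(K_s+S) = 0.343·9.61·18.2/(38.5+18.2) = 1.058 d⁻¹.
1/θ_c = 1.058 − 0.0974 = 0.9606 d⁻¹, so θ_c = 1.041 d.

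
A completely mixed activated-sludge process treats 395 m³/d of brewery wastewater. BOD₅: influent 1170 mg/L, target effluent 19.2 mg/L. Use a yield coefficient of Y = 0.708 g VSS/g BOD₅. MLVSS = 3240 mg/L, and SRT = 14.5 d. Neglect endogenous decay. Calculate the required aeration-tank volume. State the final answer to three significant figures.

Biomass mass balance (decay neglected): V·X = Y·Q·(S₀ − S)·θ_c, so V = 0.708 × 395 × (1170 − 19.2) × 14.5 / 3240 = 1440 m³.

V ≈ 1440 m³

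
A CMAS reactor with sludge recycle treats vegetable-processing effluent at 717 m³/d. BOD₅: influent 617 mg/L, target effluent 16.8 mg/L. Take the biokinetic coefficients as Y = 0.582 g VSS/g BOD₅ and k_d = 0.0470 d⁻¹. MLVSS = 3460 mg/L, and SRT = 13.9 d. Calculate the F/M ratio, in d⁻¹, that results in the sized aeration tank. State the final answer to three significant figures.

Steady-state biomass mass balance: V·X·(1 + k_d·θ_c) = Y·Q·(S₀ − S)·θ_c, so V = 0.582 × 717 × (617 − 16.8) × 13.9 / [3460 × (1 + 0.0470 × 13.9)] = 3.48×10^6 / 5720 = 608.6 m³.
Food-to-microorganism ratio F/M = Q S₀ / (V X) = 717 × 617 / (608.6 × 3460) = 0.2101 d⁻¹.

F/M ≈ 0.210 d⁻¹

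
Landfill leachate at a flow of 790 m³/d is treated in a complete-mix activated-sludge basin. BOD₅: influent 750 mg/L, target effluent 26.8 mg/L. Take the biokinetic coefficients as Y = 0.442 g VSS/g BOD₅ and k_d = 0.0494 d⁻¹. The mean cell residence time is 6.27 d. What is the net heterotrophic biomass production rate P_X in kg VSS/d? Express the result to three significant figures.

Y_obs = Y / (1 + k_d θ_c) = 0.442 / (1 + 0.0494 × 6.27) = 0.442 / 1.310 = 0.3375.
ΔS = 750 − 26.8 = 723.2 mg/L, so the substrate removal rate is 790 × 723.2/1000 = 571.3 kg BOD₅/d.
P_X = Y_obs · Q(S₀ − S) = 0.3375 × 571.3 = 192.8 kg VSS/d.

P_X ≈ 193 kg VSS/d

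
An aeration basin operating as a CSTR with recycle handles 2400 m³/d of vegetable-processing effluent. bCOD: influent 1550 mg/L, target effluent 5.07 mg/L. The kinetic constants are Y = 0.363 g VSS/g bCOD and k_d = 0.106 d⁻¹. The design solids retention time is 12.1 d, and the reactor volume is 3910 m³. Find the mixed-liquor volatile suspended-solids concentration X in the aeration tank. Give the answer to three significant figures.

X ≈ 1820 mg/L

X = Y·Q·ΔS·θ_c / [V·(1 + k_d θ_c)] = 0.363 × 2400 × (1550 − 5.07) × 12.1 / [3910 × (1 + 0.106 × 12.1)] = 1825 mg/L.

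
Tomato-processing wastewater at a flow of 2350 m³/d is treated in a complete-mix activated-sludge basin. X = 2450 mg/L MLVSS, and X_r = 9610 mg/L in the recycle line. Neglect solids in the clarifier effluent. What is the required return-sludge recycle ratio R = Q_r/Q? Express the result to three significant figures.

R ≈ 0.342

R = Q_r/Q = X/(X_r − X) = 2450 / (9610 − 2450) = 0.3422.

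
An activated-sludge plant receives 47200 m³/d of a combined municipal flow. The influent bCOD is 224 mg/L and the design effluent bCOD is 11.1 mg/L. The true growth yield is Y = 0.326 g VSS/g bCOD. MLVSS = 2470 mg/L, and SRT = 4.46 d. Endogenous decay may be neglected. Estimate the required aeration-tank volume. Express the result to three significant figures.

V ≈ 5920 m³

V·X = Y·Q·ΔS·θ_c gives V = 0.326 × 47200 × (224 − 11.1) × 4.46 / 2470 = 5915 m³.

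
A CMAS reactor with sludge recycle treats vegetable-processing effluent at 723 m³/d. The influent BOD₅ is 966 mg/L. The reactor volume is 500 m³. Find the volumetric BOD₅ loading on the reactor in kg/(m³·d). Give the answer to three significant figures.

L_v ≈ 1.40 kg BOD₅/(m³·d)

Volumetric loading L_v = Q·S₀ / V = 723 × 966 g/m³ / 500.0 m³ = 1397 g/(m³·d) = 1.397 kg BOD₅/(m³·d).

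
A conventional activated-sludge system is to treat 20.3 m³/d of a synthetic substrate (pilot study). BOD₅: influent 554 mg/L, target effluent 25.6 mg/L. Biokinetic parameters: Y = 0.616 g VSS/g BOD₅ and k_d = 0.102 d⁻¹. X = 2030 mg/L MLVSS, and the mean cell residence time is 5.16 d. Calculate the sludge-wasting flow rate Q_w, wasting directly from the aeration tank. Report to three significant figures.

Rearranging the biomass balance for a CMAS with decay, V = Y·Q·ΔS·θ_c / [X·(1+k_d θ_c)] = 0.616 × 20.3 × (554 − 25.6) × 5.16 / [2030 × (1 + 0.102 × 5.16)] = 3.41×10^4 / 3098 = 11.00 m³.
For wasting at MLVSS concentration, Q_w = V/θ_c = 11.00/5.16 = 2.133 m³/d.

Q_w ≈ 2.13 m³/d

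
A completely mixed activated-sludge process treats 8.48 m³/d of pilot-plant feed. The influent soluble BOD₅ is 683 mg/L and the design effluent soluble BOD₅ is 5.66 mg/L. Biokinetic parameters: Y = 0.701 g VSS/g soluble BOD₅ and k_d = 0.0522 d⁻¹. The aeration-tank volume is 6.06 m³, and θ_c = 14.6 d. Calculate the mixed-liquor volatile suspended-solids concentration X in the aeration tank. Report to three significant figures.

X ≈ 5510 mg/L

X = Y·Q·ΔS·θ_c / [V·(1 + k_d θ_c)] = 0.701 × 8.48 × (683 − 5.66) × 14.6 / [6.06 × (1 + 0.0522 × 14.6)] = 5505 mg/L.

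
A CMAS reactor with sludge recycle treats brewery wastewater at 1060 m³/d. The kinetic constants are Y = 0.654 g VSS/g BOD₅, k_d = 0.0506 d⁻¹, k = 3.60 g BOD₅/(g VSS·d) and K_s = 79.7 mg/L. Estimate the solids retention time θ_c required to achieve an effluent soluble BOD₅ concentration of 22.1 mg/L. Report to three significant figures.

From 1/θ_c = Y·k·S/(K_s + S) − k_d: Y·k·S/(K_s+S) = 0.654 × 3.60 × 22.1 / (79.7 + 22.1) = 0.5111 d⁻¹.
Then 1/θ_c = μ − k_d = 0.5111 − 0.0506 = 0.4605 d⁻¹, giving θ_c = 2.171 d.

θ_c ≈ 2.17 d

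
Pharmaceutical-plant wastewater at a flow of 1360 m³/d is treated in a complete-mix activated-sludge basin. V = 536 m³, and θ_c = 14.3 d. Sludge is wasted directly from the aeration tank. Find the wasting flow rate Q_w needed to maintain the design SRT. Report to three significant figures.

For wasting at MLVSS concentration, Q_w = V/θ_c = 536.0/14.3 = 37.48 m³/d.

Q_w ≈ 37.5 m³/d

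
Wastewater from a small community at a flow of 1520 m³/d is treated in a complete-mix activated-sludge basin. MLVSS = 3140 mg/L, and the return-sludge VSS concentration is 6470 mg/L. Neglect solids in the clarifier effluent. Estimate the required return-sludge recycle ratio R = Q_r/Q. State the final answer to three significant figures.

R ≈ 0.943

R = Q_r/Q = X/(X_r − X) = 3140 / (6470 − 3140) = 0.9429.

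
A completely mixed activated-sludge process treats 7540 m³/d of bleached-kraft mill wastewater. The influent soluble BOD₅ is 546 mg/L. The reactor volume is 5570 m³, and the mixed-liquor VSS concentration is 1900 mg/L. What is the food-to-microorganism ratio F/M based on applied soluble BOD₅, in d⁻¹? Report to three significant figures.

F/M = applied load / biomass = Q·S₀/(V·X) = 7540 × 546 / (5570 × 1900) = 0.3890 d⁻¹.

F/M ≈ 0.389 d⁻¹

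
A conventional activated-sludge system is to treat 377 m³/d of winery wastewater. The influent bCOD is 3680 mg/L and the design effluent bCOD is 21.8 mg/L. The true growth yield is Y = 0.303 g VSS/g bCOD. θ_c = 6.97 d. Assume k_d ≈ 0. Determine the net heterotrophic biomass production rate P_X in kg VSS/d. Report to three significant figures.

P_X ≈ 418 kg VSS/d

With endogenous decay neglected, the observed yield equals the true yield: Y_obs = Y = 0.303 g VSS/g bCOD.
Substrate removed = Q·(S₀ − S) = 377 m³/d × (3680 − 21.8) g/m³ = 1.38×10^6 g/d = 1379 kg/d.
Biomass produced: P_X = Y_obs·Q·ΔS = 0.3030 × 1379 ≈ 417.9 kg VSS/d.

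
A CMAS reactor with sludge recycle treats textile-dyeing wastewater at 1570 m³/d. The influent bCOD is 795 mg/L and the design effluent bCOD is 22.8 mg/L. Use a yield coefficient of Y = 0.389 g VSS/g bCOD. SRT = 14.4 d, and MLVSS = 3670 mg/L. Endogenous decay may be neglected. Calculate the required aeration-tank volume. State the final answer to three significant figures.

V ≈ 1850 m³

V·X = Y·Q·ΔS·θ_c gives V = 0.389 × 1570 × (795 − 22.8) × 14.4 / 3670 = 1850 m³.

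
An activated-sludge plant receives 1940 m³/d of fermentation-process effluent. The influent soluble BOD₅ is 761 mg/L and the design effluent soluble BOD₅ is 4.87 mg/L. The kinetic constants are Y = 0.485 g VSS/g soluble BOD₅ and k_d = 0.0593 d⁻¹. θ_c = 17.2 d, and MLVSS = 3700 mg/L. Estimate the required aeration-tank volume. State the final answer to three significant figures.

V ≈ 1640 m³

From the SRT design equation V = Y Q (S₀−S) θ_c / [X (1 + k_d θ_c)] = 0.485 × 1940 × (761 − 4.87) × 17.2 / [3700 × (1 + 0.0593 × 17.2)] = 1.22×10^7 / 7474 = 1637 m³.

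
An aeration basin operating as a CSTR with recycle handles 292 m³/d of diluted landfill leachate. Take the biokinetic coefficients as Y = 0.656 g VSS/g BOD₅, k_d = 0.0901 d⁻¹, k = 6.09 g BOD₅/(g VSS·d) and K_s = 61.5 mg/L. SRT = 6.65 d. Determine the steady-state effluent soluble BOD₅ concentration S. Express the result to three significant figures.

S ≈ 3.94 mg/L

From the Monod/SRT balance for a CMAS, S = K_s·(1+k_d θ_c)/[θ_c·(Y k − k_d) − 1] = 61.5 × (1 + 0.0901 × 6.65) / [6.65 × (0.656 × 6.09 − 0.0901) − 1] = 98.35 / 24.97 = 3.939 mg/L.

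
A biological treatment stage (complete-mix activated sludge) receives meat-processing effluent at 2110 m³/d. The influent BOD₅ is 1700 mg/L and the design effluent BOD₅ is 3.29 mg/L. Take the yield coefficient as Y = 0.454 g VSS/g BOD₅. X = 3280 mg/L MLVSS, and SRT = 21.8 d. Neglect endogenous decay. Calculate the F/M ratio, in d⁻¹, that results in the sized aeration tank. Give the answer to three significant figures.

With k_d = 0 the design equation reduces to V = Y Q (S₀−S) θ_c / X = 0.454 × 2110 × (1700 − 3.29) × 21.8 / 3280 = 10803 m³.
F/M = Q·S₀ / (V·X) = 2110 × 1700 / (10803 × 3280) = 0.1012 g BOD₅·(g VSS·d)⁻¹.

F/M ≈ 0.101 d⁻¹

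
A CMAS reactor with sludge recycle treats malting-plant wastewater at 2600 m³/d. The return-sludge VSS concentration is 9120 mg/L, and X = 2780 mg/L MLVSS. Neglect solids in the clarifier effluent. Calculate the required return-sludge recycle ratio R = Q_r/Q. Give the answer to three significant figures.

Solids balance on the clarifier gives (1+R)X = R·X_r, so R = X/(X_r − X) = 2780 / (9120 − 2780) = 0.4385.

R ≈ 0.438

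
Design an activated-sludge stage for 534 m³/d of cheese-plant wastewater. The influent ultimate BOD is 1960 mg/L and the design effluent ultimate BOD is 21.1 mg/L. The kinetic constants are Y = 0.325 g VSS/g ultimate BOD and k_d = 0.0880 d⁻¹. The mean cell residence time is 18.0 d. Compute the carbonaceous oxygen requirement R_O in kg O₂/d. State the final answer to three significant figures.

R_O ≈ 850 kg O₂/d

Correct the yield for decay: Y_obs = Y/(1 + k_d θ_c) = 0.325 / (1 + 0.0880 × 18.0) = 0.325 / 2.584 = 0.1258.
Substrate removed = Q·(S₀ − S) = 534 m³/d × (1960 − 21.1) g/m³ = 1.04×10^6 g/d = 1035 kg/d.
Net sludge production P_X = 0.1258 × 1035 = 130.2 kg VSS/d.
Carbonaceous O₂ demand = substrate oxidised − cell-mass equivalent = 1035 − 1.42 × 130.2 = 850.5 kg O₂/d.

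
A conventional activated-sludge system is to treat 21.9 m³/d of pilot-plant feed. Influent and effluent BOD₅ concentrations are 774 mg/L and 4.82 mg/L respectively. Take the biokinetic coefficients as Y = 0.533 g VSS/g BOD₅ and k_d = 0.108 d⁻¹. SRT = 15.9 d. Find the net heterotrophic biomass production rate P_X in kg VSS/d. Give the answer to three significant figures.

P_X ≈ 3.30 kg VSS/d

Observed yield with endogenous decay: Y_obs = Y / (1 + k_d·θ_c) = 0.533 / (1 + 0.108 × 15.9) = 0.533 / 2.717 = 0.1962 g VSS/g BOD₅.
ΔS = 774 − 4.82 = 769.2 mg/L, so the substrate removal rate is 21.9 × 769.2/1000 = 16.85 kg BOD₅/d.
Net biomass production P_X = Y_obs × Q·(S₀ − S) = 0.1962 × 16.85 = 3.304 kg VSS/d.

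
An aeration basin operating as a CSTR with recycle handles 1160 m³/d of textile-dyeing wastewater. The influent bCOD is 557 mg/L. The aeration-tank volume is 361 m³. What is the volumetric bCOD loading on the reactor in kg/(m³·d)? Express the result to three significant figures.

L_v ≈ 1.79 kg bCOD/(m³·d)

Applied bCOD load per unit volume = Q·S₀/V = (1160 × 557/1000)/361.0 = 1.790 kg bCOD·m⁻³·d⁻¹.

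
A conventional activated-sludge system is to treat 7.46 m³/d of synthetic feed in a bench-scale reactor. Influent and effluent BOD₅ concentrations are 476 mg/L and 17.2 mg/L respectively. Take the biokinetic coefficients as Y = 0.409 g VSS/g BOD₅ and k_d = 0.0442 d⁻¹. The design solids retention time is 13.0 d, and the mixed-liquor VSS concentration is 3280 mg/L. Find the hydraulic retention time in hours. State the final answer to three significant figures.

Steady-state biomass mass balance: V·X·(1 + k_d·θ_c) = Y·Q·(S₀ − S)·θ_c, so V = 0.409 × 7.46 × (476 − 17.2) × 13.0 / [3280 × (1 + 0.0442 × 13.0)] = 1.82×10^4 / 5165 = 3.524 m³.
τ = V/Q = 3.524/7.46 = 0.4723 d, or 11.34 h.

τ ≈ 11.3 h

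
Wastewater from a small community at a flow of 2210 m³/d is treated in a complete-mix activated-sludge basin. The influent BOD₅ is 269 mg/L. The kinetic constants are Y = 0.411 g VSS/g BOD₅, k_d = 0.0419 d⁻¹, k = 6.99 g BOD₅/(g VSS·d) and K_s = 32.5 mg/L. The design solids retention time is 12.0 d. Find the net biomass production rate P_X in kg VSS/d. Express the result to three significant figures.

P_X ≈ 162 kg VSS/d

For a completely mixed reactor with recycle the Lawrence–McCarty relation gives S = K_s·(1 + k_d·θ_c) / [θ_c·(Y·k − k_d) − 1] = 32.5 × (1 + 0.0419 × 12.0) / [12.0 × (0.411 × 6.99 − 0.0419) − 1] = 48.84 / 32.97 = 1.481 mg/L.
Correct the yield for decay: Y_obs = Y/(1 + k_d θ_c) = 0.411 / (1 + 0.0419 × 12.0) = 0.411 / 1.503 = 0.2735.
Q·(S₀ − S) = 2210 × (269 − 1.48) × 10⁻³ = 591.2 kg/d removed.
Net biomass production P_X = Y_obs × Q·(S₀ − S) = 0.2735 × 591.2 = 161.7 kg VSS/d.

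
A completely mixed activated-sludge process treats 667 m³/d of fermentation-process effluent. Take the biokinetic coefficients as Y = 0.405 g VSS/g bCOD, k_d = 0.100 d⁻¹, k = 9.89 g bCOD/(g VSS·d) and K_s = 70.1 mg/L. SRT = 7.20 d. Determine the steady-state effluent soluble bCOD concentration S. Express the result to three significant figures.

For a completely mixed reactor with recycle the Lawrence–McCarty relation gives S = K_s·(1 + k_d·θ_c) / [θ_c·(Y·k − k_d) − 1] = 70.1 × (1 + 0.100 × 7.20) / [7.20 × (0.405 × 9.89 − 0.100) − 1] = 120.6 / 27.12 = 4.446 mg/L.

S ≈ 4.45 mg/L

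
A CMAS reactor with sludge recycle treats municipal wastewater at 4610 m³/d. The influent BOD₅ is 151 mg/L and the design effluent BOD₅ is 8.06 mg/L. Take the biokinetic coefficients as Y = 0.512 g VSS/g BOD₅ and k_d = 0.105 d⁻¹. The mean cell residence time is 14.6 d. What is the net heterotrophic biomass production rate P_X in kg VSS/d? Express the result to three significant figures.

The observed yield is Y_obs = Y/(1 + k_d·θ_c) = 0.512 / (1 + 0.105 × 14.6) = 0.512 / 2.533 = 0.2021 g VSS per g BOD₅ removed.
Substrate removed = Q·(S₀ − S) = 4610 m³/d × (151 − 8.06) g/m³ = 6.59×10^5 g/d = 659.0 kg/d.
So the net sludge growth is P_X = 0.2021 × 659.0 = 133.2 kg VSS/d.

P_X ≈ 133 kg VSS/d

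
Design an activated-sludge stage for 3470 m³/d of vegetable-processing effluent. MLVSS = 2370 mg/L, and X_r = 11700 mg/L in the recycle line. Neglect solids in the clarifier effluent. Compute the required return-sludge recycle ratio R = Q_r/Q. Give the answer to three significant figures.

R ≈ 0.254

Solids balance on the clarifier gives (1+R)X = R·X_r, so R = X/(X_r − X) = 2370 / (11700 − 2370) = 0.2540.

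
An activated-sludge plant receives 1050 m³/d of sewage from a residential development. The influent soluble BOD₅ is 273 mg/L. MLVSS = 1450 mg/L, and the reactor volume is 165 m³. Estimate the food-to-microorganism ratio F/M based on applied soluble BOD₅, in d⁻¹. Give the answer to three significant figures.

F/M = Q·S₀ / (V·X) = 1050 × 273 / (165.0 × 1450) = 1.198 g soluble BOD₅·(g VSS·d)⁻¹.

F/M ≈ 1.20 d⁻¹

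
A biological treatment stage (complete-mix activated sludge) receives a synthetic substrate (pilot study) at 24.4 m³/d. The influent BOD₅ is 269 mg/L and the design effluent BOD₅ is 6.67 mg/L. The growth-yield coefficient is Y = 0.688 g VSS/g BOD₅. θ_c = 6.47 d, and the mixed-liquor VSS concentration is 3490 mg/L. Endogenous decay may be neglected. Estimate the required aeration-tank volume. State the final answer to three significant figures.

V ≈ 8.16 m³

V·X = Y·Q·ΔS·θ_c gives V = 0.688 × 24.4 × (269 − 6.67) × 6.47 / 3490 = 8.164 m³.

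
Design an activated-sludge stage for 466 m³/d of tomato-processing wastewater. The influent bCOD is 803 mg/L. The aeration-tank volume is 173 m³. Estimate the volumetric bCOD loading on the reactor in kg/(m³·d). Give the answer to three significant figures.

Volumetric loading L_v = Q·S₀ / V = 466 × 803 g/m³ / 173.0 m³ = 2163 g/(m³·d) = 2.163 kg bCOD/(m³·d).

L_v ≈ 2.16 kg bCOD/(m³·d)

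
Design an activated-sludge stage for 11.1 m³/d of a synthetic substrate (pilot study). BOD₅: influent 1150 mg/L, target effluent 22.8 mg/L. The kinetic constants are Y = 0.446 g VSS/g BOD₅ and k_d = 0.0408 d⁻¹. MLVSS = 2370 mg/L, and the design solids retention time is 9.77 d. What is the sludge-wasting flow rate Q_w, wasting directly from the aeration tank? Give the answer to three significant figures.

Q_w ≈ 1.68 m³/d

Rearranging the biomass balance for a CMAS with decay, V = Y·Q·ΔS·θ_c / [X·(1+k_d θ_c)] = 0.446 × 11.1 × (1150 − 22.8) × 9.77 / [2370 × (1 + 0.0408 × 9.77)] = 5.45×10^4 / 3315 = 16.45 m³.
For wasting at MLVSS concentration, Q_w = V/θ_c = 16.45/9.77 = 1.683 m³/d.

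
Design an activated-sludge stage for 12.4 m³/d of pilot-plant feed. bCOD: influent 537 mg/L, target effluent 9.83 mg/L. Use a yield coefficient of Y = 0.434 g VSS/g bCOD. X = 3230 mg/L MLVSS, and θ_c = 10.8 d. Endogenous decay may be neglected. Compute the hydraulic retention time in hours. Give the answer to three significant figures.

V·X = Y·Q·ΔS·θ_c gives V = 0.434 × 12.4 × (537 − 9.83) × 10.8 / 3230 = 9.486 m³.
Hydraulic retention time τ = V/Q = 9.486 / 12.4 = 0.7650 d = 18.36 h.

τ ≈ 18.4 h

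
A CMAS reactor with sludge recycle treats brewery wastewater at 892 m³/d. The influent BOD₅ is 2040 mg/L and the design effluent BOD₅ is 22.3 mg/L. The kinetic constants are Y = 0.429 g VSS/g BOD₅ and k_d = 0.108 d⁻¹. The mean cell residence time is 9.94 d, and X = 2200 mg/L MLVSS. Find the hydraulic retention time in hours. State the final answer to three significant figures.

Rearranging the biomass balance for a CMAS with decay, V = Y·Q·ΔS·θ_c / [X·(1+k_d θ_c)] = 0.429 × 892 × (2040 − 22.3) × 9.94 / [2200 × (1 + 0.108 × 9.94)] = 7.67×10^6 / 4562 = 1682 m³.
Hydraulic retention time τ = V/Q = 1682 / 892 = 1.886 d = 45.27 h.

τ ≈ 45.3 h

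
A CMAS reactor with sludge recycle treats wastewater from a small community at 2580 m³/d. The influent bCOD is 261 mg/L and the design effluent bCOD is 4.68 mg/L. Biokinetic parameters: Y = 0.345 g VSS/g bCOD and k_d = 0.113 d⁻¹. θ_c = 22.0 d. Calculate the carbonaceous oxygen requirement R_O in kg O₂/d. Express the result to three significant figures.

Correct the yield for decay: Y_obs = Y/(1 + k_d θ_c) = 0.345 / (1 + 0.113 × 22.0) = 0.345 / 3.486 = 0.09897.
Mass of bCOD removed per day: Q(S₀ − S) = 2580 × 256.3 g/m³ = 661.3 kg/d.
Biomass synthesised: P_X = Y_obs × 661.3 = 65.45 kg VSS/d.
R_O = Q·ΔS − 1.42 P_X = 661.3 − 92.94 = 568.4 kg O₂/d.

R_O ≈ 568 kg O₂/d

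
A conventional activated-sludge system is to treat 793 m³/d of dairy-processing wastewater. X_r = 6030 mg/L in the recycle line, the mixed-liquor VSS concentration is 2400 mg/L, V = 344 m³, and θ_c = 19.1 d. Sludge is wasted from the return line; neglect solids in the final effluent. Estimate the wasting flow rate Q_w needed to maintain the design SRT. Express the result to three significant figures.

Q_w ≈ 7.17 m³/d

Wasting from the return line (neglecting effluent solids): Q_w = V·X / (θ_c·X_r) = 344.0 × 2400 / (19.1 × 6030) = 7.168 m³/d.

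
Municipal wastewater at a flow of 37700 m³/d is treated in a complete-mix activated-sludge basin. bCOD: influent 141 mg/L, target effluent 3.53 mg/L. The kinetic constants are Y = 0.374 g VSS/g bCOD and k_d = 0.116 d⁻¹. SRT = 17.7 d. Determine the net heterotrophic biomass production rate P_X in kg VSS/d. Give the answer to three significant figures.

P_X ≈ 635 kg VSS/d

The observed yield is Y_obs = Y/(1 + k_d·θ_c) = 0.374 / (1 + 0.116 × 17.7) = 0.374 / 3.053 = 0.1225 g VSS per g bCOD removed.
Q·(S₀ − S) = 37700 × (141 − 3.53) × 10⁻³ = 5183 kg/d removed.
So the net sludge growth is P_X = 0.1225 × 5183 = 634.8 kg VSS/d.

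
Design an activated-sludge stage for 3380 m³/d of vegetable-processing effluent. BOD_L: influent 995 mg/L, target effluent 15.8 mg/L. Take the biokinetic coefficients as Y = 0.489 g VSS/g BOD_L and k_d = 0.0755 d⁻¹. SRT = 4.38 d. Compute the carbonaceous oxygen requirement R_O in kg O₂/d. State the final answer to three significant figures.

R_O ≈ 1580 kg O₂/d

Y_obs = Y / (1 + k_d θ_c) = 0.489 / (1 + 0.0755 × 4.38) = 0.489 / 1.331 = 0.3675.
ΔS = 995 − 15.8 = 979.2 mg/L, so the substrate removal rate is 3380 × 979.2/1000 = 3310 kg BOD_L/d.
Net sludge production P_X = 0.3675 × 3310 = 1216 kg VSS/d.
Carbonaceous O₂ demand = substrate oxidised − cell-mass equivalent = 3310 − 1.42 × 1216 = 1583 kg O₂/d.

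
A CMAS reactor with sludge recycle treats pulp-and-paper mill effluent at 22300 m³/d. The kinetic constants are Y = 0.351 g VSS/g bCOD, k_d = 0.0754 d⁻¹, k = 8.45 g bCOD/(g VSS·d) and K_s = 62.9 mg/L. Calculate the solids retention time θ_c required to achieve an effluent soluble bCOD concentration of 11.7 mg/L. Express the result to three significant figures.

From 1/θ_c = Y·k·S/(K_s + S) − k_d: Y·k·S/(K_s+S) = 0.351 × 8.45 × 11.7 / (62.9 + 11.7) = 0.4652 d⁻¹.
1/θ_c = 0.4652 − 0.0754 = 0.3898 d⁻¹, so θ_c = 2.566 d.

θ_c ≈ 2.57 d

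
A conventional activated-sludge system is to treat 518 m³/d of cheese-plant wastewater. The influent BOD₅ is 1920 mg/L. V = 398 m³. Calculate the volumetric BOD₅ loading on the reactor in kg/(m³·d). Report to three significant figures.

Volumetric loading L_v = Q·S₀ / V = 518 × 1920 g/m³ / 398.0 m³ = 2499 g/(m³·d) = 2.499 kg BOD₅/(m³·d).

L_v ≈ 2.50 kg BOD₅/(m³·d)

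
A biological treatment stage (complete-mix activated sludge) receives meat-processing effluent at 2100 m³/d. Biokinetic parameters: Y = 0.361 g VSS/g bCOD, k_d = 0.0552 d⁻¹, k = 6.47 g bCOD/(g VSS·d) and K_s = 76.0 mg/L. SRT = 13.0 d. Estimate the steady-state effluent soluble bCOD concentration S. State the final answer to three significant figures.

From the Monod/SRT balance for a CMAS, S = K_s·(1+k_d θ_c)/[θ_c·(Y k − k_d) − 1] = 76.0 × (1 + 0.0552 × 13.0) / [13.0 × (0.361 × 6.47 − 0.0552) − 1] = 130.5 / 28.65 = 4.557 mg/L.

S ≈ 4.56 mg/L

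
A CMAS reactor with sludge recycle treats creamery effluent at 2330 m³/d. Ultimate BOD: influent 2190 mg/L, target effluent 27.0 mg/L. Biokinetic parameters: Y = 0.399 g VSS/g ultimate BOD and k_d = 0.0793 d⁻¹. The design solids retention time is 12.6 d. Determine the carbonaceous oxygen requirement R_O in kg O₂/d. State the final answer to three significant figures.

Y_obs = Y / (1 + k_d θ_c) = 0.399 / (1 + 0.0793 × 12.6) = 0.399 / 1.999 = 0.1996.
Q·(S₀ − S) = 2330 × (2190 − 27.0) × 10⁻³ = 5040 kg/d removed.
Biomass synthesised: P_X = Y_obs × 5040 = 1006 kg VSS/d.
R_O = Q·ΔS − 1.42 P_X = 5040 − 1428 = 3611 kg O₂/d.

R_O ≈ 3610 kg O₂/d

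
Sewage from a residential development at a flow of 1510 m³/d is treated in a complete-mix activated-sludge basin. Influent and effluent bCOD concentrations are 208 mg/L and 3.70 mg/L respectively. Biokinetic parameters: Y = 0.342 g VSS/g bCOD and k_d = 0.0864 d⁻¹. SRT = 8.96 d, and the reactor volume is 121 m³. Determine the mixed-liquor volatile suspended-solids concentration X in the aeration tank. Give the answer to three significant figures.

X ≈ 4400 mg/L

X = Y·Q·ΔS·θ_c / [V·(1 + k_d θ_c)] = 0.342 × 1510 × (208 − 3.70) × 8.96 / [121 × (1 + 0.0864 × 8.96)] = 4404 mg/L.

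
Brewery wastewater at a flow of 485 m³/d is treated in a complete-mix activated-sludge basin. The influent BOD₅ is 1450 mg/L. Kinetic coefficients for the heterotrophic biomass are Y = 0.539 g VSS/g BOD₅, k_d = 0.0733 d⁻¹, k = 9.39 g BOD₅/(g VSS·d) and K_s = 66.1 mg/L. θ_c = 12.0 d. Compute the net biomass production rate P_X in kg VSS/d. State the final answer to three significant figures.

For a completely mixed reactor with recycle the Lawrence–McCarty relation gives S = K_s·(1 + k_d·θ_c) / [θ_c·(Y·k − k_d) − 1] = 66.1 × (1 + 0.0733 × 12.0) / [12.0 × (0.539 × 9.39 − 0.0733) − 1] = 124.2 / 58.85 = 2.111 mg/L.
Y_obs = Y / (1 + k_d θ_c) = 0.539 / (1 + 0.0733 × 12.0) = 0.539 / 1.880 = 0.2868.
Substrate removed = Q·(S₀ − S) = 485 m³/d × (1450 − 2.11) g/m³ = 7.02×10^5 g/d = 702.2 kg/d.
P_X = Y_obs · Q(S₀ − S) = 0.2868 × 702.2 = 201.4 kg VSS/d.

P_X ≈ 201 kg VSS/d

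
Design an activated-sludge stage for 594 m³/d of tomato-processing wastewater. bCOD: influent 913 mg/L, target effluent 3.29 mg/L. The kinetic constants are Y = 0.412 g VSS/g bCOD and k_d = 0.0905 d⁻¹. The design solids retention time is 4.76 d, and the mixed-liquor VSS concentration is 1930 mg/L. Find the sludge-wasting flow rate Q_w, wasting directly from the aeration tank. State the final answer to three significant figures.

Q_w ≈ 80.6 m³/d

Rearranging the biomass balance for a CMAS with decay, V = Y·Q·ΔS·θ_c / [X·(1+k_d θ_c)] = 0.412 × 594 × (913 − 3.29) × 4.76 / [1930 × (1 + 0.0905 × 4.76)] = 1.06×10^6 / 2761 = 383.8 m³.
Wasting from the aeration tank: Q_w = V / θ_c = 383.8 / 4.76 = 80.62 m³/d.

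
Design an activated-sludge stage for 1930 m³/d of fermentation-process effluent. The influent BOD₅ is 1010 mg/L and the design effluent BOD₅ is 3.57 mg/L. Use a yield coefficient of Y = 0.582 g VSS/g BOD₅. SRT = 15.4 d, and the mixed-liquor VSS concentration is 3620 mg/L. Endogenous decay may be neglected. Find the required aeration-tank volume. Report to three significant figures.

V ≈ 4810 m³

V·X = Y·Q·ΔS·θ_c gives V = 0.582 × 1930 × (1010 − 3.57) × 15.4 / 3620 = 4809 m³.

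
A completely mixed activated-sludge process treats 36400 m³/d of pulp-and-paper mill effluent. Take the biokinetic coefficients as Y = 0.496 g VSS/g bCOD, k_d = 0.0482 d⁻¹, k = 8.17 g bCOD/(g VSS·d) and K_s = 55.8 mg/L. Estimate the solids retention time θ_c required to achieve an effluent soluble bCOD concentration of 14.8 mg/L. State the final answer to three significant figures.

θ_c ≈ 1.25 d

At the target effluent, Y k S/(K_s+S) = 0.496×8.17×14.8/70.60 = 0.8495 d⁻¹.
Then 1/θ_c = μ − k_d = 0.8495 − 0.0482 = 0.8013 d⁻¹, giving θ_c = 1.248 d.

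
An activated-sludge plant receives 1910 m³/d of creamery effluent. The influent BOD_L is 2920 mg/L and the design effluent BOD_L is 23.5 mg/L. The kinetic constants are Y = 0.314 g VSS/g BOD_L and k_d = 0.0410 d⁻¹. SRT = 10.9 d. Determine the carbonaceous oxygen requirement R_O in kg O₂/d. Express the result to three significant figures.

R_O ≈ 3830 kg O₂/d

Correct the yield for decay: Y_obs = Y/(1 + k_d θ_c) = 0.314 / (1 + 0.0410 × 10.9) = 0.314 / 1.447 = 0.2170.
Mass of BOD_L removed per day: Q(S₀ − S) = 1910 × 2896 g/m³ = 5532 kg/d.
Biomass synthesised: P_X = Y_obs × 5532 = 1201 kg VSS/d.
Carbonaceous O₂ demand = substrate oxidised − cell-mass equivalent = 5532 − 1.42 × 1201 = 3827 kg O₂/d.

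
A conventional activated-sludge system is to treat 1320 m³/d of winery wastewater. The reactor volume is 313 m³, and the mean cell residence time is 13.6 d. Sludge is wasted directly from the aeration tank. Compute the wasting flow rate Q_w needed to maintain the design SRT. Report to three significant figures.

Q_w ≈ 23.0 m³/d

With mixed-liquor wasting, θ_c = V/Q_w, so Q_w = V/θ_c = 313.0/13.6 = 23.01 m³/d.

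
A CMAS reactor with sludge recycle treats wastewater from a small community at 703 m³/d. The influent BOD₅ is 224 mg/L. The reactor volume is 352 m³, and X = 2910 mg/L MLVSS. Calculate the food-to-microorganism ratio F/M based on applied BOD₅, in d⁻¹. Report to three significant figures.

F/M ≈ 0.154 d⁻¹

F/M = Q·S₀ / (V·X) = 703 × 224 / (352.0 × 2910) = 0.1537 g BOD₅·(g VSS·d)⁻¹.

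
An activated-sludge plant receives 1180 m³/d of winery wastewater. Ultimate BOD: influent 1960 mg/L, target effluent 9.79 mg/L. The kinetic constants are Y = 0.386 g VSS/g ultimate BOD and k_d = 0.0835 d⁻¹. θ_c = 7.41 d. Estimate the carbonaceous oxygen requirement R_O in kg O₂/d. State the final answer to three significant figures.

Correct the yield for decay: Y_obs = Y/(1 + k_d θ_c) = 0.386 / (1 + 0.0835 × 7.41) = 0.386 / 1.619 = 0.2385.
Substrate removed = Q·(S₀ − S) = 1180 m³/d × (1960 − 9.79) g/m³ = 2.3×10^6 g/d = 2301 kg/d.
P_X = Y_obs·Q·(S₀ − S) = 0.2385 × 2301 = 548.8 kg VSS/d.
R_O = Q·(S₀ − S) − 1.42·P_X = 2301 − 1.42 × 548.8 = 1522 kg O₂/d.

R_O ≈ 1520 kg O₂/d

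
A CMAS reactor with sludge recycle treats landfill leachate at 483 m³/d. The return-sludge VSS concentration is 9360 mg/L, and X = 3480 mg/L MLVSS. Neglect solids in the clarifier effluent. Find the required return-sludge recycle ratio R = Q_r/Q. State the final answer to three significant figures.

R ≈ 0.592

Mass balance around the secondary clarifier (neglecting effluent solids): R = X / (X_r − X) = 3480 / (9360 − 3480) = 0.5918.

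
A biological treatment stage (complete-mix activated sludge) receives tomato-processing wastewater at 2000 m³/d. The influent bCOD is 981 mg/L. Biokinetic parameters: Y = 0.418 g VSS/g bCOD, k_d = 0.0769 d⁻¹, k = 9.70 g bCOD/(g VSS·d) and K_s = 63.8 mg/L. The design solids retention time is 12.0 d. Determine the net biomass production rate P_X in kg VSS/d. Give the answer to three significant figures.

P_X ≈ 425 kg VSS/d

From the Monod/SRT balance for a CMAS, S = K_s·(1+k_d θ_c)/[θ_c·(Y k − k_d) − 1] = 63.8 × (1 + 0.0769 × 12.0) / [12.0 × (0.418 × 9.70 − 0.0769) − 1] = 122.7 / 46.73 = 2.625 mg/L.
Observed yield with endogenous decay: Y_obs = Y / (1 + k_d·θ_c) = 0.418 / (1 + 0.0769 × 12.0) = 0.418 / 1.923 = 0.2174 g VSS/g bCOD.
Mass of bCOD removed per day: Q(S₀ − S) = 2000 × 978.4 g/m³ = 1957 kg/d.
Net biomass production P_X = Y_obs × Q·(S₀ − S) = 0.2174 × 1957 = 425.4 kg VSS/d.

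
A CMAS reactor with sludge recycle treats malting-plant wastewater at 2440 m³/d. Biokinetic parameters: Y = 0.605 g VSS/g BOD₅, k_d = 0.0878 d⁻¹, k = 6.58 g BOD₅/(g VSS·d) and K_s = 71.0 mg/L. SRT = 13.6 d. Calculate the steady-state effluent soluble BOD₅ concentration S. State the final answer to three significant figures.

S ≈ 3.00 mg/L

Effluent substrate depends only on kinetics and SRT: S = K_s(1 + k_d θ_c) / [θ_c(Yk − k_d) − 1] = 71.0 × (1 + 0.0878 × 13.6) / [13.6 × (0.605 × 6.58 − 0.0878) − 1] = 155.8 / 51.95 = 2.999 mg/L.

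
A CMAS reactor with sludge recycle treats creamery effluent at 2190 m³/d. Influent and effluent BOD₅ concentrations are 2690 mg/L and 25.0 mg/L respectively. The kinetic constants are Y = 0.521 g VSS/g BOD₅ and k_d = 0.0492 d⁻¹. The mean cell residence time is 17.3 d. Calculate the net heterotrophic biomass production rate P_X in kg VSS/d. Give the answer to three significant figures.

P_X ≈ 1640 kg VSS/d

Y_obs = Y / (1 + k_d θ_c) = 0.521 / (1 + 0.0492 × 17.3) = 0.521 / 1.851 = 0.2814.
Substrate removed = Q·(S₀ − S) = 2190 m³/d × (2690 − 25.0) g/m³ = 5.84×10^6 g/d = 5836 kg/d.
So the net sludge growth is P_X = 0.2814 × 5836 = 1643 kg VSS/d.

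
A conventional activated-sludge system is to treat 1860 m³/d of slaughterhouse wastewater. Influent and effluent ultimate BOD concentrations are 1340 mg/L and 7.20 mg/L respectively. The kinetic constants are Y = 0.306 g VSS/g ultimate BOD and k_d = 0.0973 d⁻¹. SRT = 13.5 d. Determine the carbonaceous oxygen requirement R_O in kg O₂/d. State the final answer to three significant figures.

R_O ≈ 2010 kg O₂/d

Y_obs = Y / (1 + k_d θ_c) = 0.306 / (1 + 0.0973 × 13.5) = 0.306 / 2.314 = 0.1323.
Q·(S₀ − S) = 1860 × (1340 − 7.20) × 10⁻³ = 2479 kg/d removed.
Net sludge production P_X = 0.1323 × 2479 = 327.9 kg VSS/d.
Carbonaceous O₂ demand = substrate oxidised − cell-mass equivalent = 2479 − 1.42 × 327.9 = 2013 kg O₂/d.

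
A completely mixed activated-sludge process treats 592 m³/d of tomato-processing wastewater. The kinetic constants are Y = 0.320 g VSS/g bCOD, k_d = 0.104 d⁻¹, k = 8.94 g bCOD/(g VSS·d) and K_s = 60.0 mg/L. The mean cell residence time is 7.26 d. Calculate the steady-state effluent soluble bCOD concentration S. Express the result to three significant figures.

S ≈ 5.54 mg/L

Effluent substrate depends only on kinetics and SRT: S = K_s(1 + k_d θ_c) / [θ_c(Yk − k_d) − 1] = 60.0 × (1 + 0.104 × 7.26) / [7.26 × (0.320 × 8.94 − 0.104) − 1] = 105.3 / 19.01 = 5.538 mg/L.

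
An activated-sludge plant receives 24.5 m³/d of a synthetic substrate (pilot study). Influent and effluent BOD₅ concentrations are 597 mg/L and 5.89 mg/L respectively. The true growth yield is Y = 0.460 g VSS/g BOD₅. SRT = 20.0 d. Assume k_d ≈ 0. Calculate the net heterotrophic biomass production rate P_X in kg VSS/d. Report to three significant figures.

P_X ≈ 6.66 kg VSS/d

No decay correction is needed, so Y_obs = Y = 0.460.
Substrate removed = Q·(S₀ − S) = 24.5 m³/d × (597 − 5.89) g/m³ = 1.45×10^4 g/d = 14.48 kg/d.
So the net sludge growth is P_X = 0.4600 × 14.48 = 6.662 kg VSS/d.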